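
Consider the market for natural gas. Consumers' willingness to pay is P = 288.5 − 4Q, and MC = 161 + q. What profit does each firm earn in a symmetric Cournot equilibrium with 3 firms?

π_i = 253.125

In a 3-firm Cournot equilibrium, symmetry and the first-order condition give q = (288.5 − 161)/(17) = 7.5. So Q = 22.5 and P = 198.5.
Each firm's profit = 198.5·7.5 − (161·7.5 + ½·1·7.5²) = 253.125.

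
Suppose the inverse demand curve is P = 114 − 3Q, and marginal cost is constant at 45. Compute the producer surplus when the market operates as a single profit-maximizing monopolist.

PS = 396.75

A monopolist chooses Q where MR = MC. MR = 114 − 6Q; setting this equal to 45 gives Q = 11.5 and P = 79.5.
PS = (79.5 − 45)·11.5 = 396.75.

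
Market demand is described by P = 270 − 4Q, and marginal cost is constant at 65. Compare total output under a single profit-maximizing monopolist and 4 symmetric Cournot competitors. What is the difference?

Monopoly sets MR = MC: 270 − 8Q = 65 ⇒ Q = 25.625, P = 270 − 4·25.625 = 167.5.
Cournot with 4 identical firms: the symmetric best-response condition is 270 − 20q = 65. Each firm produces q = 10.25, total output Q = 41, price P = 106.
Change in total output: 41 − 25.625 = 15.375.

Total output rises by 15.375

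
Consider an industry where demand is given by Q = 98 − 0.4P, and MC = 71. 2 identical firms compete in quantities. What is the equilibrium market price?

P = 129

Inverting demand: P = 245 − 2.5Q.
In a 2-firm Cournot equilibrium, symmetry and the first-order condition give q = (245 − 71)/(7.5) = 23.2. So Q = 46.4 and P = 129.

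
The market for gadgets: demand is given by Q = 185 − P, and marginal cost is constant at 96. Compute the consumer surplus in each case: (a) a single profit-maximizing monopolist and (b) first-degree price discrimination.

Inverting demand: P = 185 − Q.
The monopolist equates marginal revenue to marginal cost: 185 − 2Q = 96, so Q = 44.5. From demand, P = 140.5.
CS = ½·(185 − 140.5)·44.5 = 990.125.
Under first-degree price discrimination the firm charges each unit its demand price and produces up to where P = MC, i.e. Q = 89. Consumer surplus is zero; producer surplus equals total surplus.
CS = 0.

Monopoly: CS = 990.125; Perfect PD: CS = 0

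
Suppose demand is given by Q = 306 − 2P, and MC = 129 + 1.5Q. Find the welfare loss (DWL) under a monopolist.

DWL = 5.76

Inverting demand: P = 153 − 0.5Q.
Under competition P = MC: 153 − 0.5Q = 129 + 1.5Q ⇒ Q = 12, P = 147.
The monopolist equates marginal revenue to marginal cost: 153 − Q = 129 + 1.5Q, so Q = 9.6. From demand, P = 148.2.
CS = ½·(153 − 147)·12 = 36; PS = (147·12 − 129·12 − ½·1.5·12²) = 108; TS = 144.
CS = ½·(153 − 148.2)·9.6 = 23.04; PS = (148.2·9.6 − 129·9.6 − ½·1.5·9.6²) = 115.2; TS = 138.24.
DWL = 144 − 138.24 = 5.76.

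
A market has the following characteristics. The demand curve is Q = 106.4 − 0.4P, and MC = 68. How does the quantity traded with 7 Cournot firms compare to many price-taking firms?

Cournot: Q = 69.3; Competition: Q = 79.2

Inverting demand: P = 266 − 2.5Q.
Cournot with 7 identical firms: the symmetric best-response condition is 266 − 20q = 68. Each firm produces q = 9.9, total output Q = 69.3, price P = 92.75.
Perfect competition: P = MC = 68, so 266 − 2.5Q = 68 and Q = 79.2.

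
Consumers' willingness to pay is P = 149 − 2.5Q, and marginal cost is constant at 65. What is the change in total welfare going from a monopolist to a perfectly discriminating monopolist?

TS rises by 352.8

The monopolist equates marginal revenue to marginal cost: 149 − 5Q = 65, so Q = 16.8. From demand, P = 107.
CS = ½·(149 − 107)·16.8 = 352.8; PS = (107 − 65)·16.8 = 705.6; TS = 1058.4.
With perfect price discrimination, output is the efficient level Q = 33.6 (where demand meets MC), but every buyer pays their willingness to pay: CS = 0 and PS = total surplus.
TS = 1411.2 (equal to competitive TS).
Change in total welfare: 1411.2 − 1058.4 = 352.8.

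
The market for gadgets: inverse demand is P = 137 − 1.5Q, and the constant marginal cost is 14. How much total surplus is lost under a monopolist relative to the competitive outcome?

DWL = 1260.75

Perfect competition: P = MC = 14, so 137 − 1.5Q = 14 and Q = 82.
The monopolist equates marginal revenue to marginal cost: 137 − 3Q = 14, so Q = 41. From demand, P = 75.5.
DWL is the triangle between Q = 41 and Q = 82: ½·(82 − 41)·(75.5 − 14) = 1260.75.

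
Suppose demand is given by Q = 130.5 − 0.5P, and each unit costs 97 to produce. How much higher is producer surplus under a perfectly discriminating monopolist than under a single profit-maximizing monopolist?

Producer surplus rises by 3362

Inverting demand: P = 261 − 2Q.
The monopolist equates marginal revenue to marginal cost: 261 − 4Q = 97, so Q = 41. From demand, P = 179.
PS = (179 − 97)·41 = 3362.
A perfectly discriminating monopolist sells every unit with P(Q) ≥ MC(Q), so output equals the competitive quantity Q = 82. Each buyer pays their reservation price, so CS = 0 and the firm captures all surplus.
PS = ½·(261 − 97)·82 = 6724.
Change in producer surplus: 6724 − 3362 = 3362.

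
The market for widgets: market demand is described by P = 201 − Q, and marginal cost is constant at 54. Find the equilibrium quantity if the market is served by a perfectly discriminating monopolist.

Q = 147

With perfect price discrimination, output is the efficient level Q = 147 (where demand meets MC), but every buyer pays their willingness to pay: CS = 0 and PS = total surplus.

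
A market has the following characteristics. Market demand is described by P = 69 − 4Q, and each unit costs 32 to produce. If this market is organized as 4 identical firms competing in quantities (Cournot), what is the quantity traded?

In a 4-firm Cournot equilibrium, symmetry and the first-order condition give q = (69 − 32)/(20) = 1.85. So Q = 7.4 and P = 39.4.

Q = 7.4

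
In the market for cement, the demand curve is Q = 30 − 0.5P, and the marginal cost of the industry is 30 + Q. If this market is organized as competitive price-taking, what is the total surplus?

Inverting demand: P = 60 − 2Q.
Competitive equilibrium sets price equal to marginal cost: 60 − 2Q = 30 + Q, so Q = 10 and P = 40.
CS = ½·(60 − 40)·10 = 100; PS = (40·10 − 30·10 − ½·1·10²) = 50; TS = 150.

TS = 150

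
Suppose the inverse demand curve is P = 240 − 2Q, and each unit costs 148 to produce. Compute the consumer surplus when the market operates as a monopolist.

The monopolist equates marginal revenue to marginal cost: 240 − 4Q = 148, so Q = 23. From demand, P = 194.
CS = ½·(240 − 194)·23 = 529.

CS = 529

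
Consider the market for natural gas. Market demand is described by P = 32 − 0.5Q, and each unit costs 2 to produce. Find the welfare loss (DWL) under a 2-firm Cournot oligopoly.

Competitive firms price at marginal cost: P = 2, giving Q = 60.
With 2 symmetric Cournot firms, each firm's FOC gives 32 − 1.5q = 2, so q = 20, Q = 2·20 = 40, and P = 12.
DWL is the triangle between Q = 40 and Q = 60: ½·(60 − 40)·(12 − 2) = 100.

DWL = 100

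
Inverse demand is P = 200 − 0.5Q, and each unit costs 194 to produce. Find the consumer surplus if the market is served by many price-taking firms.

Under competition P = MC = 194, so Q = (200 − 194)/0.5 = 12.
CS = ½·(200 − 194)·12 = 36.

CS = 36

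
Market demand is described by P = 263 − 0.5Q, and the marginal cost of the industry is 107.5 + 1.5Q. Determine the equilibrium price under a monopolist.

A monopolist chooses Q where MR = MC. MR = 263 − Q; setting this equal to 107.5 + 1.5Q gives Q = 62.2 and P = 231.9.

P = 231.9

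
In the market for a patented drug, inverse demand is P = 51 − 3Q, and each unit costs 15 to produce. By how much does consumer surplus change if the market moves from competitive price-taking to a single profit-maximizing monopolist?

Perfect competition: P = MC = 15, so 51 − 3Q = 15 and Q = 12.
CS = ½·(51 − 15)·12 = 216.
Monopoly sets MR = MC: 51 − 6Q = 15 ⇒ Q = 6, P = 51 − 3·6 = 33.
CS = ½·(51 − 33)·6 = 54.
Change in consumer surplus: 54 − 216 = −162.

CS falls by 162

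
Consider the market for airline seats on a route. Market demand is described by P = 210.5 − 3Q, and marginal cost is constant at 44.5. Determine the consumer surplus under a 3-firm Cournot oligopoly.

With 3 symmetric Cournot firms, each firm's FOC gives 210.5 − 12q = 44.5, so q = 83/6, Q = 3·83/6 = 41.5, and P = 86.
CS = ½·(210.5 − 86)·41.5 = 2583.375.

CS = 2583.375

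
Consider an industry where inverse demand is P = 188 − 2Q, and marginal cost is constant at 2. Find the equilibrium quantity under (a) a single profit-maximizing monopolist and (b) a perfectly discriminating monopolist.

Monopoly: Q = 46.5; Perfect PD: Q = 93

Monopoly sets MR = MC: 188 − 4Q = 2 ⇒ Q = 46.5, P = 188 − 2·46.5 = 95.
With perfect price discrimination, output is the efficient level Q = 93 (where demand meets MC), but every buyer pays their willingness to pay: CS = 0 and PS = total surplus.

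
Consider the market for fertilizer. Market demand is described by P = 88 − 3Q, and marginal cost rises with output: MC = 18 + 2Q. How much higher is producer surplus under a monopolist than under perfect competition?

Under competition P = MC: 88 − 3Q = 18 + 2Q ⇒ Q = 14, P = 46.
PS = P·Q − VC(Q) = 46·14 − (18·14 + ½·2·14²) = 196.
A monopolist chooses Q where MR = MC. MR = 88 − 6Q; setting this equal to 18 + 2Q gives Q = 8.75 and P = 61.75.
PS = P·Q − VC(Q) = 61.75·8.75 − (18·8.75 + ½·2·8.75²) = 306.25.
Change in producer surplus: 306.25 − 196 = 110.25.

PS rises by 110.25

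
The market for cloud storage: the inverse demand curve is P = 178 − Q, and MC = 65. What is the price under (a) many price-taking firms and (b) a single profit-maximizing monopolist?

Competition: P = 65; Monopoly: P = 121.5

Competitive firms price at marginal cost: P = 65, giving Q = 113.
A monopolist chooses Q where MR = MC. MR = 178 − 2Q; setting this equal to 65 gives Q = 56.5 and P = 121.5.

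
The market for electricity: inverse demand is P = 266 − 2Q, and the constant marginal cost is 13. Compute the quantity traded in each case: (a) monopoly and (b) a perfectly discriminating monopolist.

The monopolist equates marginal revenue to marginal cost: 266 − 4Q = 13, so Q = 63.25. From demand, P = 139.5.
A perfectly discriminating monopolist sells every unit with P(Q) ≥ MC(Q), so output equals the competitive quantity Q = 126.5. Each buyer pays their reservation price, so CS = 0 and the firm captures all surplus.

Monopoly: Q = 63.25; Perfect PD: Q = 126.5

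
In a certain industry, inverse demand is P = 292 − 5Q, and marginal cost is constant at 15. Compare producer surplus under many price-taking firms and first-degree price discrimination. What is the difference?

Producer surplus rises by 7672.9

Under competition P = MC = 15, so Q = (292 − 15)/5 = 55.4.
PS = (15 − 15)·55.4 = 0.
With perfect price discrimination, output is the efficient level Q = 55.4 (where demand meets MC), but every buyer pays their willingness to pay: CS = 0 and PS = total surplus.
PS = ½·(292 − 15)·55.4 = 7672.9.
Change in producer surplus: 7672.9 − 0 = 7672.9.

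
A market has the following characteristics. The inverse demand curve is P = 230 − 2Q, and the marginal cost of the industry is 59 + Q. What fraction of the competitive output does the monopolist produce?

The monopolist equates marginal revenue to marginal cost: 230 − 4Q = 59 + Q, so Q = 34.2. From demand, P = 161.6.
Competitive equilibrium sets price equal to marginal cost: 230 − 2Q = 59 + Q, so Q = 57 and P = 116.
Ratio Q_m/Q_c = 34.2/57 = 0.6.

Q_m/Q_c = 0.6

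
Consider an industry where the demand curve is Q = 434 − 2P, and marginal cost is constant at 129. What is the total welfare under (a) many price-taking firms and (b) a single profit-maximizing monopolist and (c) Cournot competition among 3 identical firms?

Competition: TS = 7744; Monopoly: TS = 5808; Cournot: TS = 7260

Inverting demand: P = 217 − 0.5Q.
Under competition P = MC = 129, so Q = (217 − 129)/0.5 = 176.
CS = ½·(217 − 129)·176 = 7744; PS = (129 − 129)·176 = 0; TS = 7744.
Monopoly sets MR = MC: 217 − Q = 129 ⇒ Q = 88, P = 217 − 0.5·88 = 173.
CS = ½·(217 − 173)·88 = 1936; PS = (173 − 129)·88 = 3872; TS = 5808.
In a 3-firm Cournot equilibrium, symmetry and the first-order condition give q = (217 − 129)/(2) = 44. So Q = 132 and P = 151.
CS = ½·(217 − 151)·132 = 4356; PS = (151 − 129)·132 = 2904; TS = 7260.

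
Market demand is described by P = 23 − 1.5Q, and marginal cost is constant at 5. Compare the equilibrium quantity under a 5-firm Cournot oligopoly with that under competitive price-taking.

In a 5-firm Cournot equilibrium, symmetry and the first-order condition give q = (23 − 5)/(9) = 2. So Q = 10 and P = 8.
Under competition P = MC = 5, so Q = (23 − 5)/1.5 = 12.

Cournot: Q = 10; Competition: Q = 12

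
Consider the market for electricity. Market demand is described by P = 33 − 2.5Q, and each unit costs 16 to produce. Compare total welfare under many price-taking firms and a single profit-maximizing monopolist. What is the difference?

Perfect competition: P = MC = 16, so 33 − 2.5Q = 16 and Q = 6.8.
CS = ½·(33 − 16)·6.8 = 57.8; PS = (16 − 16)·6.8 = 0; TS = 57.8.
Monopoly sets MR = MC: 33 − 5Q = 16 ⇒ Q = 3.4, P = 33 − 2.5·3.4 = 24.5.
CS = ½·(33 − 24.5)·3.4 = 14.45; PS = (24.5 − 16)·3.4 = 28.9; TS = 43.35.
Change in total welfare: 43.35 − 57.8 = −14.45.

Total welfare falls by 14.45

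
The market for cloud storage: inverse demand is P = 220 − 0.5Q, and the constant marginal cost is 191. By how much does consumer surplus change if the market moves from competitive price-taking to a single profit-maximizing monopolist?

Competitive firms price at marginal cost: P = 191, giving Q = 58.
CS = ½·(220 − 191)·58 = 841.
Monopoly sets MR = MC: 220 − Q = 191 ⇒ Q = 29, P = 220 − 0.5·29 = 205.5.
CS = ½·(220 − 205.5)·29 = 210.25.
Change in consumer surplus: 210.25 − 841 = −630.75.

Consumer surplus falls by 630.75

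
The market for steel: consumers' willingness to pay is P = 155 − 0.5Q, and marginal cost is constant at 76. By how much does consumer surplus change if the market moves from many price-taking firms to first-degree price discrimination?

Under competition P = MC = 76, so Q = (155 − 76)/0.5 = 158.
CS = ½·(155 − 76)·158 = 6241.
A perfectly discriminating monopolist sells every unit with P(Q) ≥ MC(Q), so output equals the competitive quantity Q = 158. Each buyer pays their reservation price, so CS = 0 and the firm captures all surplus.
CS = 0.
Change in consumer surplus: 0 − 6241 = −6241.

Consumer surplus falls by 6241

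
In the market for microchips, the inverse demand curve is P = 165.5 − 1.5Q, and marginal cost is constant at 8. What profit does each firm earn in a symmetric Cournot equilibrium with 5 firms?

π_i = 459.375

Cournot with 5 identical firms: the symmetric best-response condition is 165.5 − 9q = 8. Each firm produces q = 17.5, total output Q = 87.5, price P = 34.25.
Each firm's profit = (34.25 − 8)·17.5 = 459.375.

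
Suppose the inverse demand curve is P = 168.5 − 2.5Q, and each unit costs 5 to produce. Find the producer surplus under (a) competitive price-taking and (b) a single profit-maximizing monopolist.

Competition: PS = 0; Monopoly: PS = 2673.225

Competitive firms price at marginal cost: P = 5, giving Q = 65.4.
PS = (5 − 5)·65.4 = 0.
The monopolist equates marginal revenue to marginal cost: 168.5 − 5Q = 5, so Q = 32.7. From demand, P = 86.75.
PS = (86.75 − 5)·32.7 = 2673.225.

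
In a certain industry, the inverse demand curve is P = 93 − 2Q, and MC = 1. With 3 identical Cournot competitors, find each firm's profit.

In a 3-firm Cournot equilibrium, symmetry and the first-order condition give q = (93 − 1)/(8) = 11.5. So Q = 34.5 and P = 24.
Each firm's profit = (24 − 1)·11.5 = 264.5.

π_i = 264.5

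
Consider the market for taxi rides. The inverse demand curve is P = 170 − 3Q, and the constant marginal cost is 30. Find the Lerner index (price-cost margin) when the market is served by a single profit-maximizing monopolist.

Monopoly sets MR = MC: 170 − 6Q = 30 ⇒ Q = 70/3, P = 170 − 3·70/3 = 100.
Lerner index = (P − MC)/P = (100 − 30)/100 = 0.7.

Lerner index = 0.7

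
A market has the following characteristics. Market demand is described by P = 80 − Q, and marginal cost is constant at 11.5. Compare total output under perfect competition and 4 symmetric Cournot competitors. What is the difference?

Q falls by 13.7

Competitive firms price at marginal cost: P = 11.5, giving Q = 68.5.
In a 4-firm Cournot equilibrium, symmetry and the first-order condition give q = (80 − 11.5)/(5) = 13.7. So Q = 54.8 and P = 25.2.
Change in total output: 54.8 − 68.5 = −13.7.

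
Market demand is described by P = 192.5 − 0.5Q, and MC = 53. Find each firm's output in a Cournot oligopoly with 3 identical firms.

q_i = 69.75

With 3 symmetric Cournot firms, each firm's FOC gives 192.5 − 2q = 53, so q = 69.75, Q = 3·69.75 = 209.25, and P = 87.875.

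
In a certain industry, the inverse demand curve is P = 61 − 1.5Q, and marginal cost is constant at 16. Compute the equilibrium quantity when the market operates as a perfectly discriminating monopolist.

Q = 30

With perfect price discrimination, output is the efficient level Q = 30 (where demand meets MC), but every buyer pays their willingness to pay: CS = 0 and PS = total surplus.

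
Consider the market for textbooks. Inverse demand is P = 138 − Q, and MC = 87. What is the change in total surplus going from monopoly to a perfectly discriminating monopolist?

A monopolist chooses Q where MR = MC. MR = 138 − 2Q; setting this equal to 87 gives Q = 25.5 and P = 112.5.
CS = ½·(138 − 112.5)·25.5 = 325.125; PS = (112.5 − 87)·25.5 = 650.25; TS = 975.375.
With perfect price discrimination, output is the efficient level Q = 51 (where demand meets MC), but every buyer pays their willingness to pay: CS = 0 and PS = total surplus.
TS = 1300.5 (equal to competitive TS).
Change in total surplus: 1300.5 − 975.375 = 325.125.

TS rises by 325.125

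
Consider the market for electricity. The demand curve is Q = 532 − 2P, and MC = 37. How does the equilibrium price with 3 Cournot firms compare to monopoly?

Cournot: P = 94.25; Monopoly: P = 151.5

Inverting demand: P = 266 − 0.5Q.
With 3 symmetric Cournot firms, each firm's FOC gives 266 − 2q = 37, so q = 114.5, Q = 3·114.5 = 343.5, and P = 94.25.
A monopolist chooses Q where MR = MC. MR = 266 − Q; setting this equal to 37 gives Q = 229 and P = 151.5.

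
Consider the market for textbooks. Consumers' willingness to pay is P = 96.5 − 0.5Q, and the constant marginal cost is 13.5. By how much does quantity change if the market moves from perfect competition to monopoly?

Under competition P = MC = 13.5, so Q = (96.5 − 13.5)/0.5 = 166.
Monopoly sets MR = MC: 96.5 − Q = 13.5 ⇒ Q = 83, P = 96.5 − 0.5·83 = 55.
Change in quantity: 83 − 166 = −83.

Q falls by 83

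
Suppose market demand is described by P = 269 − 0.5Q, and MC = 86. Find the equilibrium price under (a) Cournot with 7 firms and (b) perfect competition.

Cournot with 7 identical firms: the symmetric best-response condition is 269 − 4q = 86. Each firm produces q = 45.75, total output Q = 320.25, price P = 108.875.
Competitive firms price at marginal cost: P = 86, giving Q = 366.

Cournot: P = 108.875; Competition: P = 86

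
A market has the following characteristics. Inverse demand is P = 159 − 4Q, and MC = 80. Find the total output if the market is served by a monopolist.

The monopolist equates marginal revenue to marginal cost: 159 − 8Q = 80, so Q = 9.875. From demand, P = 119.5.

Q = 9.875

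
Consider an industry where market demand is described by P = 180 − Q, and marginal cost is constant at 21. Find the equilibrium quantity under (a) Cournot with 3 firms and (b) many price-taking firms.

Cournot: Q = 119.25; Competition: Q = 159

In a 3-firm Cournot equilibrium, symmetry and the first-order condition give q = (180 − 21)/(4) = 39.75. So Q = 119.25 and P = 60.75.
Under competition P = MC = 21, so Q = (180 − 21)/1 = 159.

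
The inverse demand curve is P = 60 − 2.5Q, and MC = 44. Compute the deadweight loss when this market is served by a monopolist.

Competitive firms price at marginal cost: P = 44, giving Q = 6.4.
A monopolist chooses Q where MR = MC. MR = 60 − 5Q; setting this equal to 44 gives Q = 3.2 and P = 52.
DWL is the triangle between Q = 3.2 and Q = 6.4: ½·(6.4 − 3.2)·(52 − 44) = 12.8.

DWL = 12.8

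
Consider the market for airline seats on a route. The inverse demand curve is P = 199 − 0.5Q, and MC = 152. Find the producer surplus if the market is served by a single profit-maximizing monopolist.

Monopoly sets MR = MC: 199 − Q = 152 ⇒ Q = 47, P = 199 − 0.5·47 = 175.5.
PS = (175.5 − 152)·47 = 1104.5.

PS = 1104.5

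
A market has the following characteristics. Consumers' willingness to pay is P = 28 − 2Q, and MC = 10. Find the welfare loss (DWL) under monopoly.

DWL = 20.25

Competitive firms price at marginal cost: P = 10, giving Q = 9.
Monopoly sets MR = MC: 28 − 4Q = 10 ⇒ Q = 4.5, P = 28 − 2·4.5 = 19.
DWL is the triangle between Q = 4.5 and Q = 9: ½·(9 − 4.5)·(19 − 10) = 20.25.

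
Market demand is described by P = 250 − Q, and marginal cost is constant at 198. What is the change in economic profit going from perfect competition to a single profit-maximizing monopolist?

π rises by 676

Under competition P = MC = 198, so Q = (250 − 198)/1 = 52.
Profit = (198 − 198)·52 = 0.
A monopolist chooses Q where MR = MC. MR = 250 − 2Q; setting this equal to 198 gives Q = 26 and P = 224.
Profit = (224 − 198)·26 = 676.
Change in economic profit: 676 − 0 = 676.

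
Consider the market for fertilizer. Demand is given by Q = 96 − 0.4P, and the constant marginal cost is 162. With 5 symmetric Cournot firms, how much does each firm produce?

q_i = 5.2

Inverting demand: P = 240 − 2.5Q.
Cournot with 5 identical firms: the symmetric best-response condition is 240 − 15q = 162. Each firm produces q = 5.2, total output Q = 26, price P = 175.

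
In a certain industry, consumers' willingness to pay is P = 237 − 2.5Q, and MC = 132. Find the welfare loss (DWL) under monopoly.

DWL = 551.25

Competitive firms price at marginal cost: P = 132, giving Q = 42.
The monopolist equates marginal revenue to marginal cost: 237 − 5Q = 132, so Q = 21. From demand, P = 184.5.
DWL is the triangle between Q = 21 and Q = 42: ½·(42 − 21)·(184.5 − 132) = 551.25.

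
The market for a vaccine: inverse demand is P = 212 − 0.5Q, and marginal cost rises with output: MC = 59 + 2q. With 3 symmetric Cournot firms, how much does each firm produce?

With 3 symmetric Cournot firms, each firm's FOC gives 212 − 2q = 59 + 2q, so q = 38.25, Q = 3·38.25 = 114.75, and P = 154.625.

q_i = 38.25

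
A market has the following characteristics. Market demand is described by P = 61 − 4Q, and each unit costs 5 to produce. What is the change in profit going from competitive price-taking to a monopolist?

Profit rises by 196

Perfect competition: P = MC = 5, so 61 − 4Q = 5 and Q = 14.
Profit = (5 − 5)·14 = 0.
Monopoly sets MR = MC: 61 − 8Q = 5 ⇒ Q = 7, P = 61 − 4·7 = 33.
Profit = (33 − 5)·7 = 196.
Change in profit: 196 − 0 = 196.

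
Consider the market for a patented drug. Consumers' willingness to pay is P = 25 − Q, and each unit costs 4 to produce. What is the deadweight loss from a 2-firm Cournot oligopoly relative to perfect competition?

DWL = 24.5

Competitive firms price at marginal cost: P = 4, giving Q = 21.
Cournot with 2 identical firms: the symmetric best-response condition is 25 − 3q = 4. Each firm produces q = 7, total output Q = 14, price P = 11.
DWL is the triangle between Q = 14 and Q = 21: ½·(21 − 14)·(11 − 4) = 24.5.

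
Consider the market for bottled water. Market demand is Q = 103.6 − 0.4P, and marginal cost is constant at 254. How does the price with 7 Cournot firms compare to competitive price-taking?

Inverting demand: P = 259 − 2.5Q.
In a 7-firm Cournot equilibrium, symmetry and the first-order condition give q = (259 − 254)/(20) = 0.25. So Q = 1.75 and P = 254.625.
Perfect competition: P = MC = 254, so 259 − 2.5Q = 254 and Q = 2.

Cournot: P = 254.625; Competition: P = 254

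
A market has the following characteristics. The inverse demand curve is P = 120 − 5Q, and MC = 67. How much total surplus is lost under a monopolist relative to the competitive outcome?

Competitive firms price at marginal cost: P = 67, giving Q = 10.6.
The monopolist equates marginal revenue to marginal cost: 120 − 10Q = 67, so Q = 5.3. From demand, P = 93.5.
DWL is the triangle between Q = 5.3 and Q = 10.6: ½·(10.6 − 5.3)·(93.5 − 67) = 70.225.

DWL = 70.225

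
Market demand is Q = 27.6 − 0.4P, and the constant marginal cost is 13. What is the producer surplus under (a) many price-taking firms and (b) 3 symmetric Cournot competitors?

Inverting demand: P = 69 − 2.5Q.
Perfect competition: P = MC = 13, so 69 − 2.5Q = 13 and Q = 22.4.
PS = (13 − 13)·22.4 = 0.
In a 3-firm Cournot equilibrium, symmetry and the first-order condition give q = (69 − 13)/(10) = 5.6. So Q = 16.8 and P = 27.
PS = (27 − 13)·16.8 = 235.2.

Competition: PS = 0; Cournot: PS = 235.2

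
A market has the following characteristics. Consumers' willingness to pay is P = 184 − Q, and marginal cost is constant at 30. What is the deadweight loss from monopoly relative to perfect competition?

DWL = 2964.5

Competitive firms price at marginal cost: P = 30, giving Q = 154.
The monopolist equates marginal revenue to marginal cost: 184 − 2Q = 30, so Q = 77. From demand, P = 107.
DWL is the triangle between Q = 77 and Q = 154: ½·(154 − 77)·(107 − 30) = 2964.5.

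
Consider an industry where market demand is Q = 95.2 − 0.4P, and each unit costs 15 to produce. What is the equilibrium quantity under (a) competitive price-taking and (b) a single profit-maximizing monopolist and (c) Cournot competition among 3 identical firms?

Competition: Q = 89.2; Monopoly: Q = 44.6; Cournot: Q = 66.9

Inverting demand: P = 238 − 2.5Q.
Perfect competition: P = MC = 15, so 238 − 2.5Q = 15 and Q = 89.2.
The monopolist equates marginal revenue to marginal cost: 238 − 5Q = 15, so Q = 44.6. From demand, P = 126.5.
Cournot with 3 identical firms: the symmetric best-response condition is 238 − 10q = 15. Each firm produces q = 22.3, total output Q = 66.9, price P = 70.75.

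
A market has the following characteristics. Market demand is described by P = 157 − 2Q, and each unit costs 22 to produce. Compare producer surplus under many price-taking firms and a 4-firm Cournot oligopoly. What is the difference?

Competitive firms price at marginal cost: P = 22, giving Q = 67.5.
PS = (22 − 22)·67.5 = 0.
In a 4-firm Cournot equilibrium, symmetry and the first-order condition give q = (157 − 22)/(10) = 13.5. So Q = 54 and P = 49.
PS = (49 − 22)·54 = 1458.
Change in producer surplus: 1458 − 0 = 1458.

PS rises by 1458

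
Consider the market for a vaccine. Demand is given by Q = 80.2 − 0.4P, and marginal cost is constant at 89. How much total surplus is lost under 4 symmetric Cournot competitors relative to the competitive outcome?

Inverting demand: P = 200.5 − 2.5Q.
Competitive firms price at marginal cost: P = 89, giving Q = 44.6.
With 4 symmetric Cournot firms, each firm's FOC gives 200.5 − 12.5q = 89, so q = 8.92, Q = 4·8.92 = 35.68, and P = 111.3.
DWL is the triangle between Q = 35.68 and Q = 44.6: ½·(44.6 − 35.68)·(111.3 − 89) = 99.458.

DWL = 99.458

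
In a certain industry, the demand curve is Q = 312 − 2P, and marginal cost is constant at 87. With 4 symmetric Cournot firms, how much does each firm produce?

Inverting demand: P = 156 − 0.5Q.
Cournot with 4 identical firms: the symmetric best-response condition is 156 − 2.5q = 87. Each firm produces q = 27.6, total output Q = 110.4, price P = 100.8.

q_i = 27.6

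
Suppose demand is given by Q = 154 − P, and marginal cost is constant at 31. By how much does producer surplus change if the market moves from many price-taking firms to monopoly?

PS rises by 3782.25

Inverting demand: P = 154 − Q.
Competitive firms price at marginal cost: P = 31, giving Q = 123.
PS = (31 − 31)·123 = 0.
Monopoly sets MR = MC: 154 − 2Q = 31 ⇒ Q = 61.5, P = 154 − 61.5 = 92.5.
PS = (92.5 − 31)·61.5 = 3782.25.
Change in producer surplus: 3782.25 − 0 = 3782.25.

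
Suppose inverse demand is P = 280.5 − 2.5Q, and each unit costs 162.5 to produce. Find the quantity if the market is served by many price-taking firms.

Perfect competition: P = MC = 162.5, so 280.5 − 2.5Q = 162.5 and Q = 47.2.

Q = 47.2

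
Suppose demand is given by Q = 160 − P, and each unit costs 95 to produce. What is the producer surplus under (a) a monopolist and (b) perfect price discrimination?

Inverting demand: P = 160 − Q.
Monopoly sets MR = MC: 160 − 2Q = 95 ⇒ Q = 32.5, P = 160 − 32.5 = 127.5.
PS = (127.5 − 95)·32.5 = 1056.25.
With perfect price discrimination, output is the efficient level Q = 65 (where demand meets MC), but every buyer pays their willingness to pay: CS = 0 and PS = total surplus.
PS = ½·(160 − 95)·65 = 2112.5.

Monopoly: PS = 1056.25; Perfect PD: PS = 2112.5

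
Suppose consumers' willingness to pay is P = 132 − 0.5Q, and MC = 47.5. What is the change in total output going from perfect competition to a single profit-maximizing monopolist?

Competitive firms price at marginal cost: P = 47.5, giving Q = 169.
The monopolist equates marginal revenue to marginal cost: 132 − Q = 47.5, so Q = 84.5. From demand, P = 89.75.
Change in total output: 84.5 − 169 = −84.5.

Q falls by 84.5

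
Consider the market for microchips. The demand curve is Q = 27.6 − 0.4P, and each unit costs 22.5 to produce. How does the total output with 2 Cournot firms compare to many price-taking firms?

Cournot: Q = 12.4; Competition: Q = 18.6

Inverting demand: P = 69 − 2.5Q.
Cournot with 2 identical firms: the symmetric best-response condition is 69 − 7.5q = 22.5. Each firm produces q = 6.2, total output Q = 12.4, price P = 38.
Under competition P = MC = 22.5, so Q = (69 − 22.5)/2.5 = 18.6.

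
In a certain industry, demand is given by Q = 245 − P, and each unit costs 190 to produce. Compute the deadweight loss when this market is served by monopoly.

Inverting demand: P = 245 − Q.
Perfect competition: P = MC = 190, so 245 − Q = 190 and Q = 55.
A monopolist chooses Q where MR = MC. MR = 245 − 2Q; setting this equal to 190 gives Q = 27.5 and P = 217.5.
DWL is the triangle between Q = 27.5 and Q = 55: ½·(55 − 27.5)·(217.5 − 190) = 378.125.

DWL = 378.125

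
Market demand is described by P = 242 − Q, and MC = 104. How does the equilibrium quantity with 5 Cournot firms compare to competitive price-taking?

Cournot: Q = 115; Competition: Q = 138

Cournot with 5 identical firms: the symmetric best-response condition is 242 − 6q = 104. Each firm produces q = 23, total output Q = 115, price P = 127.
Competitive firms price at marginal cost: P = 104, giving Q = 138.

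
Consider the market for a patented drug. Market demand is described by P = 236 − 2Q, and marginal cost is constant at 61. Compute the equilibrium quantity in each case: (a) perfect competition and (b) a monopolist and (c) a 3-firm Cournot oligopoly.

Competition: Q = 87.5; Monopoly: Q = 43.75; Cournot: Q = 65.625

Competitive firms price at marginal cost: P = 61, giving Q = 87.5.
A monopolist chooses Q where MR = MC. MR = 236 − 4Q; setting this equal to 61 gives Q = 43.75 and P = 148.5.
In a 3-firm Cournot equilibrium, symmetry and the first-order condition give q = (236 − 61)/(8) = 21.875. So Q = 65.625 and P = 104.75.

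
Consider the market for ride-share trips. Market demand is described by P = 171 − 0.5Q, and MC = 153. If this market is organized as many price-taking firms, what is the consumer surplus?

CS = 324

Perfect competition: P = MC = 153, so 171 − 0.5Q = 153 and Q = 36.
CS = ½·(171 − 153)·36 = 324.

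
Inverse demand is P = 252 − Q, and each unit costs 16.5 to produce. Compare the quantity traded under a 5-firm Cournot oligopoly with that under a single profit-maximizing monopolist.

Cournot with 5 identical firms: the symmetric best-response condition is 252 − 6q = 16.5. Each firm produces q = 39.25, total output Q = 196.25, price P = 55.75.
Monopoly sets MR = MC: 252 − 2Q = 16.5 ⇒ Q = 117.75, P = 252 − 117.75 = 134.25.

Cournot: Q = 196.25; Monopoly: Q = 117.75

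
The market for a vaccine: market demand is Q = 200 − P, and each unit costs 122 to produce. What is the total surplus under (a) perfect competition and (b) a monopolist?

Inverting demand: P = 200 − Q.
Competitive firms price at marginal cost: P = 122, giving Q = 78.
CS = ½·(200 − 122)·78 = 3042; PS = (122 − 122)·78 = 0; TS = 3042.
Monopoly sets MR = MC: 200 − 2Q = 122 ⇒ Q = 39, P = 200 − 39 = 161.
CS = ½·(200 − 161)·39 = 760.5; PS = (161 − 122)·39 = 1521; TS = 2281.5.

Competition: TS = 3042; Monopoly: TS = 2281.5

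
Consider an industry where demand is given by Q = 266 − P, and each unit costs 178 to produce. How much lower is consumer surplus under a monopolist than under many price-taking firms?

CS falls by 2904

Inverting demand: P = 266 − Q.
Competitive firms price at marginal cost: P = 178, giving Q = 88.
CS = ½·(266 − 178)·88 = 3872.
Monopoly sets MR = MC: 266 − 2Q = 178 ⇒ Q = 44, P = 266 − 44 = 222.
CS = ½·(266 − 222)·44 = 968.
Change in consumer surplus: 968 − 3872 = −2904.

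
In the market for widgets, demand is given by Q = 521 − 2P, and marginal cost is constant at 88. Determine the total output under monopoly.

Q = 172.5

Inverting demand: P = 260.5 − 0.5Q.
The monopolist equates marginal revenue to marginal cost: 260.5 − Q = 88, so Q = 172.5. From demand, P = 174.25.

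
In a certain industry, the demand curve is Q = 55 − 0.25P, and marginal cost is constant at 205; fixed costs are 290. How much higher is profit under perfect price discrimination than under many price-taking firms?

π rises by 28.125

Inverting demand: P = 220 − 4Q.
Competitive firms price at marginal cost: P = 205, giving Q = 3.75.
Profit = (205 − 205)·3.75 − 290 = −290.
With perfect price discrimination, output is the efficient level Q = 3.75 (where demand meets MC), but every buyer pays their willingness to pay: CS = 0 and PS = total surplus.
PS equals the full surplus area, 28.125. Profit = 28.125 − 290 = −261.875.
Change in profit: −261.875 − −290 = 28.125.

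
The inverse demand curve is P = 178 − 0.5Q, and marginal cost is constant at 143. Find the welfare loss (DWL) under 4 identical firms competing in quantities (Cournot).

DWL = 49

Under competition P = MC = 143, so Q = (178 − 143)/0.5 = 70.
In a 4-firm Cournot equilibrium, symmetry and the first-order condition give q = (178 − 143)/(2.5) = 14. So Q = 56 and P = 150.
DWL is the triangle between Q = 56 and Q = 70: ½·(70 − 56)·(150 − 143) = 49.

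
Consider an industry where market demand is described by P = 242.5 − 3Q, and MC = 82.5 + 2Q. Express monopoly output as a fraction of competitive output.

A monopolist chooses Q where MR = MC. MR = 242.5 − 6Q; setting this equal to 82.5 + 2Q gives Q = 20 and P = 182.5.
Competitive equilibrium sets price equal to marginal cost: 242.5 − 3Q = 82.5 + 2Q, so Q = 32 and P = 146.5.
Ratio Q_m/Q_c = 20/32 = 0.625.

Q_m/Q_c = 0.625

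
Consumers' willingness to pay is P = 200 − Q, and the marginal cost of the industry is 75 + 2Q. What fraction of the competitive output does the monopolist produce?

A monopolist chooses Q where MR = MC. MR = 200 − 2Q; setting this equal to 75 + 2Q gives Q = 31.25 and P = 168.75.
Under competition P = MC: 200 − Q = 75 + 2Q ⇒ Q = 125/3, P = 475/3.
Ratio Q_m/Q_c = 31.25/(125/3) = 0.75.

Q_m/Q_c = 0.75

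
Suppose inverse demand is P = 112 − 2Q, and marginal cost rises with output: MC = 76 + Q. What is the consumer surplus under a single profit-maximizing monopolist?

CS = 51.84

Monopoly sets MR = MC: 112 − 4Q = 76 + Q ⇒ Q = 7.2, P = 112 − 2·7.2 = 97.6.
CS = ½·(112 − 97.6)·7.2 = 51.84.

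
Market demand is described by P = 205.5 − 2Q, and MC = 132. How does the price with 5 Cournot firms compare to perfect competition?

In a 5-firm Cournot equilibrium, symmetry and the first-order condition give q = (205.5 − 132)/(12) = 6.125. So Q = 30.625 and P = 144.25.
Perfect competition: P = MC = 132, so 205.5 − 2Q = 132 and Q = 36.75.

Cournot: P = 144.25; Competition: P = 132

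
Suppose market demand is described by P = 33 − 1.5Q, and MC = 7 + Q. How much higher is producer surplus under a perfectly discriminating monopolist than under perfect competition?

PS rises by 81.12

Competitive equilibrium sets price equal to marginal cost: 33 − 1.5Q = 7 + Q, so Q = 10.4 and P = 17.4.
PS = P·Q − VC(Q) = 17.4·10.4 − (7·10.4 + ½·1·10.4²) = 54.08.
With perfect price discrimination, output is the efficient level Q = 10.4 (where demand meets MC), but every buyer pays their willingness to pay: CS = 0 and PS = total surplus.
PS = ½·(33 − 7)·10.4 = 135.2.
Change in producer surplus: 135.2 − 54.08 = 81.12.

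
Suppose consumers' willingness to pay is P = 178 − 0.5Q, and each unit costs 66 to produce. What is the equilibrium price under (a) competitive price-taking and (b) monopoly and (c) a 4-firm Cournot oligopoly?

Perfect competition: P = MC = 66, so 178 − 0.5Q = 66 and Q = 224.
A monopolist chooses Q where MR = MC. MR = 178 − Q; setting this equal to 66 gives Q = 112 and P = 122.
With 4 symmetric Cournot firms, each firm's FOC gives 178 − 2.5q = 66, so q = 44.8, Q = 4·44.8 = 179.2, and P = 88.4.

Competition: P = 66; Monopoly: P = 122; Cournot: P = 88.4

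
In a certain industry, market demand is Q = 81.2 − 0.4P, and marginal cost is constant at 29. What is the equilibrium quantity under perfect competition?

Q = 69.6

Inverting demand: P = 203 − 2.5Q.
Under competition P = MC = 29, so Q = (203 − 29)/2.5 = 69.6.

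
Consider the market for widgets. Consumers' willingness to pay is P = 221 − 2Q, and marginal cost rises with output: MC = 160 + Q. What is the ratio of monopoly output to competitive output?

Monopoly sets MR = MC: 221 − 4Q = 160 + Q ⇒ Q = 12.2, P = 221 − 2·12.2 = 196.6.
Under competition P = MC: 221 − 2Q = 160 + Q ⇒ Q = 61/3, P = 541/3.
Ratio Q_m/Q_c = 12.2/(61/3) = 0.6.

Q_m/Q_c = 0.6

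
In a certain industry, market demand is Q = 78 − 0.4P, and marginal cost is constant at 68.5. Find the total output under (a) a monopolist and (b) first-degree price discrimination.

Inverting demand: P = 195 − 2.5Q.
The monopolist equates marginal revenue to marginal cost: 195 − 5Q = 68.5, so Q = 25.3. From demand, P = 131.75.
A perfectly discriminating monopolist sells every unit with P(Q) ≥ MC(Q), so output equals the competitive quantity Q = 50.6. Each buyer pays their reservation price, so CS = 0 and the firm captures all surplus.

Monopoly: Q = 25.3; Perfect PD: Q = 50.6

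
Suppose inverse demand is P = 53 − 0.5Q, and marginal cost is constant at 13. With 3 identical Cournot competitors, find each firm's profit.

In a 3-firm Cournot equilibrium, symmetry and the first-order condition give q = (53 − 13)/(2) = 20. So Q = 60 and P = 23.
Each firm's profit = (23 − 13)·20 = 200.

π_i = 200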